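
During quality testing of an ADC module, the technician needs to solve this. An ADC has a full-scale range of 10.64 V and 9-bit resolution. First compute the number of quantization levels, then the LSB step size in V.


Step 1 — number of quantization levels:
L = 2^N = 2^9 = 512

Step 2 — LSB step size:
delta = Vfs / L
      = 10.64 / 512
      = 0.02078125 V

Levels = 512; step size = 0.02078125 V


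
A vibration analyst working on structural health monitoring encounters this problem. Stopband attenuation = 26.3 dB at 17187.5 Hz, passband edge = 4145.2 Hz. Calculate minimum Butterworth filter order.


Butterworth filter order formula:
n = log10(10^(A/10) - 1) / (2 * log10(f_stop/f_pass))
10^(26.3/10) - 1 = 425.5795
f_stop/f_pass = 17187.5 / 4145.2 = 4.1464
n = 2.1282 -> ceil = 3

3


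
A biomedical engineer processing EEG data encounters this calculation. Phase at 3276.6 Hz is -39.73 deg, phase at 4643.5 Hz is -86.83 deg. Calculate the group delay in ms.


Group delay from phase difference:
tau = -d(phi)/d(omega)
d(phi) = -47.1 deg = -0.82205 rad
d(omega) = 2*pi*(4643.5 - 3276.6) = 8588.486 rad/s
tau = -(-0.82205) / 8588.486
    = 0.0957 ms

0.0957 ms


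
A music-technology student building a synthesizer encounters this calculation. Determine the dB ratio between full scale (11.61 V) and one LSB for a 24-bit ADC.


Dynamic range from full-scale to LSB:
V_min = V_max / 2^bits = 11.61 / 2^24
DR = 20 * log10(V_max / V_min)
   = 20 * log10(2^24)
   = 20 * 24 * log10(2)
   = 144.49 dB

144.49 dB


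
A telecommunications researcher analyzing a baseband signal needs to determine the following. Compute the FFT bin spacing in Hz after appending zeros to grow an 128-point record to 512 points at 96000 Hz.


Frequency resolution after zero-padding:
N_padded = 128 * 4 = 512
df = fs / N_padded
   = 96000 / 512
   = 187.5 Hz

187.5 Hz


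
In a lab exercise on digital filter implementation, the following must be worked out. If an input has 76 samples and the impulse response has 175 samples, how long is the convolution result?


Linear convolution output length:
L = N + M - 1
  = 76 + 175 - 1
  = 250 samples

250


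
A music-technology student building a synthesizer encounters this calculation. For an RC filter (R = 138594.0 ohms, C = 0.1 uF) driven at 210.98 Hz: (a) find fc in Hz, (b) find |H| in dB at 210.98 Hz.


Step 1 — cutoff frequency:
fc = 1 / (2*pi*R*C)
C = 0.1 uF = 1e-07 F
fc = 1 / (2*pi*138594.0*1e-07)
   = 11.4835 Hz

Step 2 — magnitude at f = 210.98 Hz:
|H(f)| = 1 / sqrt(1 + (f/fc)^2)
f/fc = 210.98 / 11.4835 = 18.372447
|H| = 1 / sqrt(1 + 337.546809) = 0.0543489
|H|_dB = 20*log10(0.0543489) = -25.3 dB

fc = 11.4835 Hz; |H(210.98 Hz)| = -25.3 dB


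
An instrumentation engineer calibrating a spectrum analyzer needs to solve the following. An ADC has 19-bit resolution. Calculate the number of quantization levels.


Number of quantization levels = 2^N
= 2^19
= 524288

524288


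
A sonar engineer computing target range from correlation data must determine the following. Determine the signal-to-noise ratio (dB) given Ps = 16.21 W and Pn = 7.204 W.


SNR in decibels:
SNR = 10 * log10(Ps / Pn)
    = 10 * log10(16.21 / 7.204)
    = 10 * log10(2.2501)
    = 10 * 0.3522
    = 3.52 dB

3.52 dB


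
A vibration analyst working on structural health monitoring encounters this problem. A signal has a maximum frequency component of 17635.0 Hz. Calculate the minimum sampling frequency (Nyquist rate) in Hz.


The Nyquist rate is twice the maximum frequency component.
fs_min = 2 * fmax
      = 2 * 17635.0
      = 35270.0 Hz

35270.0


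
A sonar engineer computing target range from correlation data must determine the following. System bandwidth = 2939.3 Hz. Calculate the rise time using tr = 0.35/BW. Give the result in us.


Rise time from bandwidth relationship:
tr = 0.35 / BW
   = 0.35 / 2939.3
   = 0.0001190759705 s
   = 119.076 us

119.076 us


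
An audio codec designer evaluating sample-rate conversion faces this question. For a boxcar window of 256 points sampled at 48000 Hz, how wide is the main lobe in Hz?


Main lobe width for a rectangular window:
Width = 2 * fs / N
      = 2 * 48000 / 256
      = 96000 / 256
      = 375.0 Hz

375.0 Hz


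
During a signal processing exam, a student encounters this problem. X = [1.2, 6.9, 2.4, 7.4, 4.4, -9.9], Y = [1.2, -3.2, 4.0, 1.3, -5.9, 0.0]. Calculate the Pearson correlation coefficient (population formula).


Pearson correlation coefficient (population):
r = cov(X,Y) / (std(X) * std(Y))
Mean X = 2.0667, Mean Y = -0.4333
Cov(X,Y) = -3.667778
Std(X) = 5.792428, Std(Y) = 3.241742
r = -0.1953

-0.1953


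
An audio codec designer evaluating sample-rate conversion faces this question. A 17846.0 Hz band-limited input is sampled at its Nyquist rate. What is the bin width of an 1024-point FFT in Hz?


Step 1 — Nyquist sampling rate:
fs = 2 * fmax = 2 * 17846.0 = 35692.0 Hz

Step 2 — DFT bin spacing:
df = fs / N = 35692.0 / 1024 = 34.8555 Hz

34.8555 Hz


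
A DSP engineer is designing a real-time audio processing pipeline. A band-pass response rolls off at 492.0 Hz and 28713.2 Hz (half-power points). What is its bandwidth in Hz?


Bandwidth is the difference of -3dB frequencies:
BW = f_high - f_low
   = 28713.2 - 492.0
   = 28221.2 Hz

28221.2 Hz


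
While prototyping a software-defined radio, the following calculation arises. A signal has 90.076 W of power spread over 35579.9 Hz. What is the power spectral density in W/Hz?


Power spectral density:
PSD = P / BW
    = 90.076 / 35579.9
    = 0.00253165 W/Hz

0.00253165 W/Hz


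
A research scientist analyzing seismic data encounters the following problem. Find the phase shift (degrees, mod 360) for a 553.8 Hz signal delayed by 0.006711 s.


Phase shift from frequency and time delay:
phi = 360 * f * t_delay
    = 360 * 553.8 * 0.006711
    = 1337.96 degrees
    mod 360 = 257.96 degrees

257.96 degrees


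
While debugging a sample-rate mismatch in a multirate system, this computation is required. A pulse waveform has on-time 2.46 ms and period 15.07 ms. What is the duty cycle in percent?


Duty cycle as a percentage:
DC = (t_on / T) * 100
   = (2.46 / 15.07) * 100
   = 0.163238 * 100
   = 16.32 %

16.32 %


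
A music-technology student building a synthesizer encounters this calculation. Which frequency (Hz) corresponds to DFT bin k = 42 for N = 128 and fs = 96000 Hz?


Frequency of DFT bin k:
f_k = k * fs / N
    = 42 * 96000 / 128
    = 4032000 / 128
    = 31500.0 Hz

31500.0 Hz


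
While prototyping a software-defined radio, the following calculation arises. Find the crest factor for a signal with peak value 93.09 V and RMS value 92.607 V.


Crest factor is the ratio of peak to RMS:
CF = V_peak / V_rms
   = 93.09 / 92.607
   = 1.0052

1.0052


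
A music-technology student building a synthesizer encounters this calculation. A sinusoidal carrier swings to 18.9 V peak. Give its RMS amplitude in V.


RMS voltage for a sinusoidal waveform:
V_rms = V_peak / sqrt(2)
      = 18.9 / 1.414214
      = 13.364 V

13.364 V


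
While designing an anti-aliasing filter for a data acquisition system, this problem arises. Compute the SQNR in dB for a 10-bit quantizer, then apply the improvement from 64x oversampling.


Step 1 — baseline SQNR at Nyquist:
SQNR_base = 6.02*N + 1.76
          = 6.02*10 + 1.76
          = 61.96 dB

Step 2 — oversampling processing gain:
G = 10*log10(OSR) = 10*log10(64) = 18.06 dB

Step 3 — total:
SQNR_total = 61.96 + 18.06 = 80.02 dB

Base SQNR = 61.96 dB; oversampled SQNR = 80.02 dB


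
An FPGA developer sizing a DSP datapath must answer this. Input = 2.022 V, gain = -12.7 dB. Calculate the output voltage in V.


Output voltage from dB gain:
V_out = V_in * 10^(gain_dB / 20)
      = 2.022 * 10^(-12.7 / 20)
      = 2.022 * 0.231739
      = 0.4686 V

0.4686 V


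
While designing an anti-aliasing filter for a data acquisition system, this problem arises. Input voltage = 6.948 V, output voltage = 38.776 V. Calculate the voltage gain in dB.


Voltage gain in dB:
G = 20 * log10(Vout / Vin)
  = 20 * log10(38.776 / 6.948)
  = 20 * log10(5.580887)
  = 20 * 0.746703
  = 14.93 dB

14.93 dB


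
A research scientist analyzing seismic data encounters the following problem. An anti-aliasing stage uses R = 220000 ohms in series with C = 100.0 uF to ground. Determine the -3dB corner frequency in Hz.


Cutoff frequency of a first-order RC filter:
fc = 1 / (2 * pi * R * C)
C = 100.0 uF = 0.0001 F
fc = 1 / (2 * pi * 220000 * 0.0001)
   = 1 / 138.23007675795
   = 0.007234 Hz

0.007234 Hz


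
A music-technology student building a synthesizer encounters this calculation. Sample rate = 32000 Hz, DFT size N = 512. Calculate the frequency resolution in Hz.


DFT frequency resolution:
df = fs / N
   = 32000 / 512
   = 62.5 Hz

62.5 Hz


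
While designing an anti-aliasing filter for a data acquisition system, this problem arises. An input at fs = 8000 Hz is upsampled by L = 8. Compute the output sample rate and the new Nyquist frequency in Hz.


Step 1 — output sample rate after interpolation by L:
fs_out = L * fs_in = 8 * 8000 = 64000 Hz

Step 2 — Nyquist frequency of the output stream:
f_Nyq = fs_out / 2 = 64000 / 2 = 32000.0 Hz

fs_out = 64000 Hz; f_Nyquist = 32000.0 Hz


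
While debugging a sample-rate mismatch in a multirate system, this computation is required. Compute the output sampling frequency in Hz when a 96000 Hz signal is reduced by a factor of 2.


Decimation reduces the sample rate:
fs_out = fs_in / M
       = 96000 / 2
       = 48000.0 Hz

48000.0 Hz


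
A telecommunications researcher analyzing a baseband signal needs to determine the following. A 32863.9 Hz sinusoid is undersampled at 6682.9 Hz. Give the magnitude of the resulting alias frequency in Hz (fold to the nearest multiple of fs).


Compute the nearest integer multiple of fs to the signal:
n = round(32863.9 / 6682.9) = 5
f_alias = |32863.9 - 5 * 6682.9|
        = |32863.9 - 33414.5|
        = 550.6 Hz

550.6


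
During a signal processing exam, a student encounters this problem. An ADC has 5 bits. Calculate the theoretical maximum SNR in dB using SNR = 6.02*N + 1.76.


Theoretical SNR for a full-scale sinusoid:
SNR = 6.02 * N + 1.76
    = 6.02 * 5 + 1.76
    = 30.1 + 1.76
    = 31.86 dB

31.86 dB


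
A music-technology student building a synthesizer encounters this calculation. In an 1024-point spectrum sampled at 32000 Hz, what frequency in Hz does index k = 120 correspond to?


Frequency of DFT bin k:
f_k = k * fs / N
    = 120 * 32000 / 1024
    = 3840000 / 1024
    = 3750.0 Hz

3750.0 Hz


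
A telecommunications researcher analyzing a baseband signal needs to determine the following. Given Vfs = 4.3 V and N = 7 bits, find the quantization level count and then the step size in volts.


Step 1 — number of quantization levels:
L = 2^N = 2^7 = 128

Step 2 — LSB step size:
delta = Vfs / L
      = 4.3 / 128
      = 0.03359375 V

Levels = 128; step size = 0.03359375 V


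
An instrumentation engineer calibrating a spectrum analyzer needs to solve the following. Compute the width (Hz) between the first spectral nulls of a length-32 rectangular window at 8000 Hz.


Main lobe width for a rectangular window:
Width = 2 * fs / N
      = 2 * 8000 / 32
      = 16000 / 32
      = 500.0 Hz

500.0 Hz


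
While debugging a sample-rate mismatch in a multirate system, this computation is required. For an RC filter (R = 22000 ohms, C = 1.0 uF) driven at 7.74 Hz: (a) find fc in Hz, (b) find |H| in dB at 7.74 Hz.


Step 1 — cutoff frequency:
fc = 1 / (2*pi*R*C)
C = 1.0 uF = 1e-06 F
fc = 1 / (2*pi*22000*1e-06)
   = 7.23432 Hz

Step 2 — magnitude at f = 7.74 Hz:
|H(f)| = 1 / sqrt(1 + (f/fc)^2)
f/fc = 7.74 / 7.23432 = 1.0699
|H| = 1 / sqrt(1 + 1.144686) = 0.6828387
|H|_dB = 20*log10(0.6828387) = -3.31 dB

fc = 7.23432 Hz; |H(7.74 Hz)| = -3.31 dB


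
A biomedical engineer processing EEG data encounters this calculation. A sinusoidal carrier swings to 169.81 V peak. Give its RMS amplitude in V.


RMS voltage for a sinusoidal waveform:
V_rms = V_peak / sqrt(2)
      = 169.81 / 1.414214
      = 120.074 V

120.074 V


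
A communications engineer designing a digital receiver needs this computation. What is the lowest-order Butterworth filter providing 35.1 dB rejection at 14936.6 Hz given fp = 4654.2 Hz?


Butterworth filter order formula:
n = log10(10^(A/10) - 1) / (2 * log10(f_stop/f_pass))
10^(35.1/10) - 1 = 3234.9366
f_stop/f_pass = 14936.6 / 4654.2 = 3.2093
n = 3.4655 -> ceil = 4

4


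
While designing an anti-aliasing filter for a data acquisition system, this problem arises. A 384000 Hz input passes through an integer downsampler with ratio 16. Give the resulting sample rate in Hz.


Decimation reduces the sample rate:
fs_out = fs_in / M
       = 384000 / 16
       = 24000.0 Hz

24000.0 Hz


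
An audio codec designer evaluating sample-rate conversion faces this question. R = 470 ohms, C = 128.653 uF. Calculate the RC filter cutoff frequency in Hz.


Cutoff frequency of a first-order RC filter:
fc = 1 / (2 * pi * R * C)
C = 128.653 uF = 0.000128653 F
fc = 1 / (2 * pi * 470 * 0.000128653)
   = 1 / 0.37992480048255
   = 2.6321 Hz

2.6321 Hz


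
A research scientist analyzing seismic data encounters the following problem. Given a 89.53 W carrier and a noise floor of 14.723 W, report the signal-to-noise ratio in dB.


SNR in decibels:
SNR = 10 * log10(Ps / Pn)
    = 10 * log10(89.53 / 14.723)
    = 10 * log10(6.081)
    = 10 * 0.784
    = 7.84 dB

7.84 dB


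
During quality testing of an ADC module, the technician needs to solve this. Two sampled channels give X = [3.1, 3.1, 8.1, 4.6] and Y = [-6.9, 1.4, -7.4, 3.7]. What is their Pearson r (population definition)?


Pearson correlation coefficient (population):
r = cov(X,Y) / (std(X) * std(Y))
Mean X = 4.725, Mean Y = -2.3
Cov(X,Y) = -4.125
Std(X) = 2.042517, Std(Y) = 4.920874
r = -0.4104

-0.4104


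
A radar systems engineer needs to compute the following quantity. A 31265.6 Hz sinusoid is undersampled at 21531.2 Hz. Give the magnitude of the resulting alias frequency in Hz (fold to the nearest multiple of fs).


Compute the nearest integer multiple of fs to the signal:
n = round(31265.6 / 21531.2) = 1
f_alias = |31265.6 - 1 * 21531.2|
        = |31265.6 - 21531.2|
        = 9734.4 Hz

9734.4


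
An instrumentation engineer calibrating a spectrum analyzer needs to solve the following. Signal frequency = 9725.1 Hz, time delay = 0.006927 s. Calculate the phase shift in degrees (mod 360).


Phase shift from frequency and time delay:
phi = 360 * f * t_delay
    = 360 * 9725.1 * 0.006927
    = 24251.68 degrees
    mod 360 = 131.68 degrees

131.68 degrees


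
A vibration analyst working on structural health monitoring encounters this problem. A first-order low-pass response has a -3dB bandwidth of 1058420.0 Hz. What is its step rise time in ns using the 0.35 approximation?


Rise time from bandwidth relationship:
tr = 0.35 / BW
   = 0.35 / 1058420.0
   = 3.30681582e-07 s
   = 330.6816 ns

330.6816 ns


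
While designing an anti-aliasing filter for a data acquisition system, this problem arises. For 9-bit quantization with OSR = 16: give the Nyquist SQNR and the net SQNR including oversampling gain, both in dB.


Step 1 — baseline SQNR at Nyquist:
SQNR_base = 6.02*N + 1.76
          = 6.02*9 + 1.76
          = 55.94 dB

Step 2 — oversampling processing gain:
G = 10*log10(OSR) = 10*log10(16) = 12.04 dB

Step 3 — total:
SQNR_total = 55.94 + 12.04 = 67.98 dB

Base SQNR = 55.94 dB; oversampled SQNR = 67.98 dB


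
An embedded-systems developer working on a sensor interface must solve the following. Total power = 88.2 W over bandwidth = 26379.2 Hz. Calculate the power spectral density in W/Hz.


Power spectral density:
PSD = P / BW
    = 88.2 / 26379.2
    = 0.00334354 W/Hz

0.00334354 W/Hz


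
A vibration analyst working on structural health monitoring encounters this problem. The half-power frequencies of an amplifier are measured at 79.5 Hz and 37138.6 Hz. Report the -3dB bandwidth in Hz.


Bandwidth is the difference of -3dB frequencies:
BW = f_high - f_low
   = 37138.6 - 79.5
   = 37059.1 Hz

37059.1 Hz


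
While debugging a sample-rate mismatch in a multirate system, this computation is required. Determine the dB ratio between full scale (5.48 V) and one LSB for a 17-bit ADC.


Dynamic range from full-scale to LSB:
V_min = V_max / 2^bits = 5.48 / 2^17
DR = 20 * log10(V_max / V_min)
   = 20 * log10(2^17)
   = 20 * 17 * log10(2)
   = 102.35 dB

102.35 dB


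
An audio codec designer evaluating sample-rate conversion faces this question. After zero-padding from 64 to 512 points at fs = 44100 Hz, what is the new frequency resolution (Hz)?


Frequency resolution after zero-padding:
N_padded = 64 * 8 = 512
df = fs / N_padded
   = 44100 / 512
   = 86.1328 Hz

86.1328 Hz


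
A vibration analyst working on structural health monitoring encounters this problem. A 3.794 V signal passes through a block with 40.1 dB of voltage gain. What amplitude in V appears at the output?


Output voltage from dB gain:
V_out = V_in * 10^(gain_dB / 20)
      = 3.794 * 10^(40.1 / 20)
      = 3.794 * 101.157945
      = 383.7932 V

383.7932 V


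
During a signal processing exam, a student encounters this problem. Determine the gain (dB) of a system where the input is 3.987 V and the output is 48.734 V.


Voltage gain in dB:
G = 20 * log10(Vout / Vin)
  = 20 * log10(48.734 / 3.987)
  = 20 * log10(12.223225)
  = 20 * 1.087186
  = 21.74 dB

21.74 dB


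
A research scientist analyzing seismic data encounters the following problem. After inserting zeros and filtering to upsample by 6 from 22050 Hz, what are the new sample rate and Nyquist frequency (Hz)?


Step 1 — output sample rate after interpolation by L:
fs_out = L * fs_in = 6 * 22050 = 132300 Hz

Step 2 — Nyquist frequency of the output stream:
f_Nyq = fs_out / 2 = 132300 / 2 = 66150.0 Hz

fs_out = 132300 Hz; f_Nyquist = 66150.0 Hz


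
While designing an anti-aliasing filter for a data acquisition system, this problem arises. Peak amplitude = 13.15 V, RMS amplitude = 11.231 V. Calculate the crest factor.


Crest factor is the ratio of peak to RMS:
CF = V_peak / V_rms
   = 13.15 / 11.231
   = 1.1709

1.1709


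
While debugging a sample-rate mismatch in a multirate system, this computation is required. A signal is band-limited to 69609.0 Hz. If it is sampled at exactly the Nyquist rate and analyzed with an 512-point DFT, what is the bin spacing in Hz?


Step 1 — Nyquist sampling rate:
fs = 2 * fmax = 2 * 69609.0 = 139218.0 Hz

Step 2 — DFT bin spacing:
df = fs / N = 139218.0 / 512 = 271.9102 Hz

271.9102 Hz


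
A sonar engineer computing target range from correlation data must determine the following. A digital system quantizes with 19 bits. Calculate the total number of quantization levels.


Number of quantization levels = 2^N
= 2^19
= 524288

524288


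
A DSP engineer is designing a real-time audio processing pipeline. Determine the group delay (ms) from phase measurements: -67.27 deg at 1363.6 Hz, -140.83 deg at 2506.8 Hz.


Group delay from phase difference:
tau = -d(phi)/d(omega)
d(phi) = -73.56 deg = -1.283864 rad
d(omega) = 2*pi*(2506.8 - 1363.6) = 7182.9374 rad/s
tau = -(-1.283864) / 7182.9374
    = 0.1787 ms

0.1787 ms


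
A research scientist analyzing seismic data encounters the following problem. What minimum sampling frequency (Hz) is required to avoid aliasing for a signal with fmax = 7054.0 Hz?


The Nyquist rate is twice the maximum frequency component.
fs_min = 2 * fmax
      = 2 * 7054.0
      = 14108.0 Hz

14108.0


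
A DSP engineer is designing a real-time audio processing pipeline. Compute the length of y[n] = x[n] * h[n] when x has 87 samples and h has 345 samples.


Linear convolution output length:
L = N + M - 1
  = 87 + 345 - 1
  = 431 samples

431


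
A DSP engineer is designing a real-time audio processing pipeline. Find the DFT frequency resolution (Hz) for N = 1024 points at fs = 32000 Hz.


DFT frequency resolution:
df = fs / N
   = 32000 / 1024
   = 31.25 Hz

31.25 Hz


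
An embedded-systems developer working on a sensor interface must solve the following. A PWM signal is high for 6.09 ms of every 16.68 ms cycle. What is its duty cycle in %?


Duty cycle as a percentage:
DC = (t_on / T) * 100
   = (6.09 / 16.68) * 100
   = 0.365108 * 100
   = 36.51 %

36.51 %


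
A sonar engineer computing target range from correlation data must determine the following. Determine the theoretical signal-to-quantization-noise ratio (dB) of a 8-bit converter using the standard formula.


Theoretical SNR for a full-scale sinusoid:
SNR = 6.02 * N + 1.76
    = 6.02 * 8 + 1.76
    = 48.16 + 1.76
    = 49.92 dB

49.92 dB


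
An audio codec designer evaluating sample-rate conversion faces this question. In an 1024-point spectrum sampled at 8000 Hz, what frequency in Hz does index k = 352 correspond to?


Frequency of DFT bin k:
f_k = k * fs / N
    = 352 * 8000 / 1024
    = 2816000 / 1024
    = 2750.0 Hz

2750.0 Hz


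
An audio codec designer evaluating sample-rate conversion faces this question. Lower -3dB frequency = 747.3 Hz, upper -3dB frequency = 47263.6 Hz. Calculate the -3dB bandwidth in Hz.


Bandwidth is the difference of -3dB frequencies:
BW = f_high - f_low
   = 47263.6 - 747.3
   = 46516.3 Hz

46516.3 Hz


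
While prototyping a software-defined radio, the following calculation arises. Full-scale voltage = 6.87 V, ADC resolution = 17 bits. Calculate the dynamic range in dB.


Dynamic range from full-scale to LSB:
V_min = V_max / 2^bits = 6.87 / 2^17
DR = 20 * log10(V_max / V_min)
   = 20 * log10(2^17)
   = 20 * 17 * log10(2)
   = 102.35 dB

102.35 dB


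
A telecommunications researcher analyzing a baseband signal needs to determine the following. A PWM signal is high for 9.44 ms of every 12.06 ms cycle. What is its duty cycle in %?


Duty cycle as a percentage:
DC = (t_on / T) * 100
   = (9.44 / 12.06) * 100
   = 0.782753 * 100
   = 78.28 %

78.28 %


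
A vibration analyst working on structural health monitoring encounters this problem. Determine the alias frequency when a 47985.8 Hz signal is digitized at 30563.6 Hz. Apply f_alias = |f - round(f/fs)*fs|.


Compute the nearest integer multiple of fs to the signal:
n = round(47985.8 / 30563.6) = 2
f_alias = |47985.8 - 2 * 30563.6|
        = |47985.8 - 61127.2|
        = 13141.4 Hz

13141.4


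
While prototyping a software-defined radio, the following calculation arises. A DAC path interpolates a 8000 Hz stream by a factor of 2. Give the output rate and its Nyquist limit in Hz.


Step 1 — output sample rate after interpolation by L:
fs_out = L * fs_in = 2 * 8000 = 16000 Hz

Step 2 — Nyquist frequency of the output stream:
f_Nyq = fs_out / 2 = 16000 / 2 = 8000.0 Hz

fs_out = 16000 Hz; f_Nyquist = 8000.0 Hz


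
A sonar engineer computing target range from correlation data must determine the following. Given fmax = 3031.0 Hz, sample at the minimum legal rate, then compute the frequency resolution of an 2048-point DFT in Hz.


Step 1 — Nyquist sampling rate:
fs = 2 * fmax = 2 * 3031.0 = 6062.0 Hz

Step 2 — DFT bin spacing:
df = fs / N = 6062.0 / 2048 = 2.96 Hz

2.96 Hz


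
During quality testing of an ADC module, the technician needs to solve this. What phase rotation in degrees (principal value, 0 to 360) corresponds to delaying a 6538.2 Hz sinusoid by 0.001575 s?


Phase shift from frequency and time delay:
phi = 360 * f * t_delay
    = 360 * 6538.2 * 0.001575
    = 3707.16 degrees
    mod 360 = 107.16 degrees

107.16 degrees


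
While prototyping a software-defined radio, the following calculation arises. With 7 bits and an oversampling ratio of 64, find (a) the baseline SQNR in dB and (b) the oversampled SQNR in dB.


Step 1 — baseline SQNR at Nyquist:
SQNR_base = 6.02*N + 1.76
          = 6.02*7 + 1.76
          = 43.9 dB

Step 2 — oversampling processing gain:
G = 10*log10(OSR) = 10*log10(64) = 18.06 dB

Step 3 — total:
SQNR_total = 43.9 + 18.06 = 61.96 dB

Base SQNR = 43.9 dB; oversampled SQNR = 61.96 dB


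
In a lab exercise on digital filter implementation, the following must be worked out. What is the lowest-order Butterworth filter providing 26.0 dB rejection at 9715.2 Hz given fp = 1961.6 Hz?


Butterworth filter order formula:
n = log10(10^(A/10) - 1) / (2 * log10(f_stop/f_pass))
10^(26.0/10) - 1 = 397.1072
f_stop/f_pass = 9715.2 / 1961.6 = 4.9527
n = 1.8701 -> ceil = 2

2


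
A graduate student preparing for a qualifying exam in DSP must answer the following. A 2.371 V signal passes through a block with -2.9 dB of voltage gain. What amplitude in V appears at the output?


Output voltage from dB gain:
V_out = V_in * 10^(gain_dB / 20)
      = 2.371 * 10^(-2.9 / 20)
      = 2.371 * 0.716143
      = 1.698 V

1.698 V


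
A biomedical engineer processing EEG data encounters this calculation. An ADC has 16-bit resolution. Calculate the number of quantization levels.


Number of quantization levels = 2^N
= 2^16
= 65536

65536


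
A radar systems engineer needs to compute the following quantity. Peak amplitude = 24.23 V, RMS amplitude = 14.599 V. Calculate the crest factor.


Crest factor is the ratio of peak to RMS:
CF = V_peak / V_rms
   = 24.23 / 14.599
   = 1.6597

1.6597


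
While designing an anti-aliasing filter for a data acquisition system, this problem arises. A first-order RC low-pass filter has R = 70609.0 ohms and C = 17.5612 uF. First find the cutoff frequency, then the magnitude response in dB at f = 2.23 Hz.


Step 1 — cutoff frequency:
fc = 1 / (2*pi*R*C)
C = 17.5612 uF = 1.75612e-05 F
fc = 1 / (2*pi*70609.0*1.75612e-05)
   = 0.128353 Hz

Step 2 — magnitude at f = 2.23 Hz:
|H(f)| = 1 / sqrt(1 + (f/fc)^2)
f/fc = 2.23 / 0.128353 = 17.373961
|H| = 1 / sqrt(1 + 301.854521) = 0.0574623
|H|_dB = 20*log10(0.0574623) = -24.81 dB

fc = 0.128353 Hz; |H(2.23 Hz)| = -24.81 dB


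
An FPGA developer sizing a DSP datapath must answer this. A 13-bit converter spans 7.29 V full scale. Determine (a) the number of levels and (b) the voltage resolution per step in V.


Step 1 — number of quantization levels:
L = 2^N = 2^13 = 8192

Step 2 — LSB step size:
delta = Vfs / L
      = 7.29 / 8192
      = 0.00088989 V

Levels = 8192; step size = 0.00088989 V


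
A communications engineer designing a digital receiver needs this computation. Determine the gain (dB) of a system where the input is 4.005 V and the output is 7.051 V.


Voltage gain in dB:
G = 20 * log10(Vout / Vin)
  = 20 * log10(7.051 / 4.005)
  = 20 * log10(1.760549)
  = 20 * 0.245648
  = 4.91 dB

4.91 dB


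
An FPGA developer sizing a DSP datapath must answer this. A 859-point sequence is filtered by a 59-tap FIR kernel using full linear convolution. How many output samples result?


Linear convolution output length:
L = N + M - 1
  = 859 + 59 - 1
  = 917 samples

917


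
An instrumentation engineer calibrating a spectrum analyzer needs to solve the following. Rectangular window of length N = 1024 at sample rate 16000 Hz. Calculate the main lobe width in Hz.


Main lobe width for a rectangular window:
Width = 2 * fs / N
      = 2 * 16000 / 1024
      = 32000 / 1024
      = 31.25 Hz

31.25 Hz


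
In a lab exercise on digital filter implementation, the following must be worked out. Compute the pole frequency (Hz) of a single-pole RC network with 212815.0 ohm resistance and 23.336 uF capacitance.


Cutoff frequency of a first-order RC filter:
fc = 1 / (2 * pi * R * C)
C = 23.336 uF = 2.3336e-05 F
fc = 1 / (2 * pi * 212815.0 * 2.3336e-05)
   = 1 / 31.203874309656
   = 0.032047 Hz

0.032047 Hz


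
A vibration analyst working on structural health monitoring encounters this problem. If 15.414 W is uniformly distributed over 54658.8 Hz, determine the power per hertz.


Power spectral density:
PSD = P / BW
    = 15.414 / 54658.8
    = 0.000282 W/Hz

0.000282 W/Hz


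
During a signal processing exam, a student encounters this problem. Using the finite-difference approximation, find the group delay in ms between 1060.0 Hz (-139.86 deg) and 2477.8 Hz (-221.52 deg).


Group delay from phase difference:
tau = -d(phi)/d(omega)
d(phi) = -81.66 deg = -1.425236 rad
d(omega) = 2*pi*(2477.8 - 1060.0) = 8908.3001 rad/s
tau = -(-1.425236) / 8908.3001
    = 0.16 ms

0.16 ms


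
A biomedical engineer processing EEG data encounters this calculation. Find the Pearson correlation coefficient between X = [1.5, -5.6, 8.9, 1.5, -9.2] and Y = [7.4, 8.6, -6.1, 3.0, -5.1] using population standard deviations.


Pearson correlation coefficient (population):
r = cov(X,Y) / (std(X) * std(Y))
Mean X = -0.58, Mean Y = 1.56
Cov(X,Y) = -7.0812
Std(X) = 6.293298, Std(Y) = 6.144461
r = -0.1831

-0.1831


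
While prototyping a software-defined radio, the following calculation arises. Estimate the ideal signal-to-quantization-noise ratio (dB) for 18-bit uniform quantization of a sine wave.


Theoretical SNR for a full-scale sinusoid:
SNR = 6.02 * N + 1.76
    = 6.02 * 18 + 1.76
    = 108.36 + 1.76
    = 110.12 dB

110.12 dB


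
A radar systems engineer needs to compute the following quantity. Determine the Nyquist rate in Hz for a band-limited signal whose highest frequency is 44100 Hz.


The Nyquist rate is twice the maximum frequency component.
fs_min = 2 * fmax
      = 2 * 44100
      = 88200 Hz

88200


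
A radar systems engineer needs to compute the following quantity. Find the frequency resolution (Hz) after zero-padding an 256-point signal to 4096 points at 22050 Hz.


Frequency resolution after zero-padding:
N_padded = 256 * 16 = 4096
df = fs / N_padded
   = 22050 / 4096
   = 5.3833 Hz

5.3833 Hz


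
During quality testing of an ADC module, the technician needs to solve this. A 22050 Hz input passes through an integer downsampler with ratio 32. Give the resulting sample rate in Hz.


Decimation reduces the sample rate:
fs_out = fs_in / M
       = 22050 / 32
       = 689.0625 Hz

689.0625 Hz


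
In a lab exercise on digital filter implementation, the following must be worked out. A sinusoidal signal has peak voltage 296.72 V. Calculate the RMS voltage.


RMS voltage for a sinusoidal waveform:
V_rms = V_peak / sqrt(2)
      = 296.72 / 1.414214
      = 209.813 V

209.813 V


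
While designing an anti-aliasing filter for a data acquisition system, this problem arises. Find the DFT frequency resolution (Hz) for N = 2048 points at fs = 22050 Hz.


DFT frequency resolution:
df = fs / N
   = 22050 / 2048
   = 10.7666 Hz

10.7666 Hz


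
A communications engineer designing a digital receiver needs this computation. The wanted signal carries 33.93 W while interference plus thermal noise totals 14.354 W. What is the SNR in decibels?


SNR in decibels:
SNR = 10 * log10(Ps / Pn)
    = 10 * log10(33.93 / 14.354)
    = 10 * log10(2.3638)
    = 10 * 0.3736
    = 3.74 dB

3.74 dB


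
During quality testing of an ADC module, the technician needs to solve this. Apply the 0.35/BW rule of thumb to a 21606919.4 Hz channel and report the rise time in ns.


Rise time from bandwidth relationship:
tr = 0.35 / BW
   = 0.35 / 21606919.4
   = 1.619851463e-08 s
   = 16.1985 ns

16.1985 ns


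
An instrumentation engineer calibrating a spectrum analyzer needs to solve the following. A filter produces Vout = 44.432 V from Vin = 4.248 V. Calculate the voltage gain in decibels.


Voltage gain in dB:
G = 20 * log10(Vout / Vin)
  = 20 * log10(44.432 / 4.248)
  = 20 * log10(10.45951)
  = 20 * 1.019511
  = 20.39 dB

20.39 dB


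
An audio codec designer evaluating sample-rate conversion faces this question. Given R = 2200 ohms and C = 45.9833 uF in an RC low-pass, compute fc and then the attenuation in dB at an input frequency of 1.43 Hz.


Step 1 — cutoff frequency:
fc = 1 / (2*pi*R*C)
C = 45.9833 uF = 4.59833e-05 F
fc = 1 / (2*pi*2200*4.59833e-05)
   = 1.57325 Hz

Step 2 — magnitude at f = 1.43 Hz:
|H(f)| = 1 / sqrt(1 + (f/fc)^2)
f/fc = 1.43 / 1.57325 = 0.908946
|H| = 1 / sqrt(1 + 0.826183) = 0.7399934
|H|_dB = 20*log10(0.7399934) = -2.62 dB

fc = 1.57325 Hz; |H(1.43 Hz)| = -2.62 dB


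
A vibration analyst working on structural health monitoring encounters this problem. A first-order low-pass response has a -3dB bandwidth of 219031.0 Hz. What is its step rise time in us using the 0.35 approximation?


Rise time from bandwidth relationship:
tr = 0.35 / BW
   = 0.35 / 219031.0
   = 1.597947323e-06 s
   = 1.5979 us

1.5979 us


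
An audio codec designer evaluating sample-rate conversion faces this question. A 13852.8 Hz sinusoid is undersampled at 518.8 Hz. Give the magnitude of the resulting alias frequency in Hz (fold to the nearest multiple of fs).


Compute the nearest integer multiple of fs to the signal:
n = round(13852.8 / 518.8) = 27
f_alias = |13852.8 - 27 * 518.8|
        = |13852.8 - 14007.6|
        = 154.8 Hz

154.8


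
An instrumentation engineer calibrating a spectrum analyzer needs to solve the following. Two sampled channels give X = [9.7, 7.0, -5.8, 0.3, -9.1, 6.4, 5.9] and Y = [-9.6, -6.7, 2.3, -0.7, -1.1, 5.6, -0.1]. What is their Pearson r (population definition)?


Pearson correlation coefficient (population):
r = cov(X,Y) / (std(X) * std(Y))
Mean X = 2.0571, Mean Y = -1.4714
Cov(X,Y) = -12.445918
Std(X) = 6.60927, Std(Y) = 4.784712
r = -0.3936

-0.3936


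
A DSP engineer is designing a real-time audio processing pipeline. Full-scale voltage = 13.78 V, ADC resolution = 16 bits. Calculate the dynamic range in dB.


Dynamic range from full-scale to LSB:
V_min = V_max / 2^bits = 13.78 / 2^16
DR = 20 * log10(V_max / V_min)
   = 20 * log10(2^16)
   = 20 * 16 * log10(2)
   = 96.33 dB

96.33 dB


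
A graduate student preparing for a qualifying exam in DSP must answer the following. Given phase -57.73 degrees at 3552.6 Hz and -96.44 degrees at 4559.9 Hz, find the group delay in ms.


Group delay from phase difference:
tau = -d(phi)/d(omega)
d(phi) = -38.71 deg = -0.675617 rad
d(omega) = 2*pi*(4559.9 - 3552.6) = 6329.0526 rad/s
tau = -(-0.675617) / 6329.0526
    = 0.1067 ms

0.1067 ms


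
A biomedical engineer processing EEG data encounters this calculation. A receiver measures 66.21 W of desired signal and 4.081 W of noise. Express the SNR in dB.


SNR in decibels:
SNR = 10 * log10(Ps / Pn)
    = 10 * log10(66.21 / 4.081)
    = 10 * log10(16.224)
    = 10 * 1.2102
    = 12.1 dB

12.1 dB


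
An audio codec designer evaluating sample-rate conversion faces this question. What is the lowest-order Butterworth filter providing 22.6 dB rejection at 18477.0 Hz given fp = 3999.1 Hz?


Butterworth filter order formula:
n = log10(10^(A/10) - 1) / (2 * log10(f_stop/f_pass))
10^(22.6/10) - 1 = 180.9701
f_stop/f_pass = 18477.0 / 3999.1 = 4.6203
n = 1.6983 -> ceil = 2

2


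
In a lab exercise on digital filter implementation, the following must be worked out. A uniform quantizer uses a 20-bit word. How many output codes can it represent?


Number of quantization levels = 2^N
= 2^20
= 1048576

1048576


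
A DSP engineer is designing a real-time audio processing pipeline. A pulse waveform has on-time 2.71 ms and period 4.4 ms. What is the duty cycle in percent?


Duty cycle as a percentage:
DC = (t_on / T) * 100
   = (2.71 / 4.4) * 100
   = 0.615909 * 100
   = 61.59 %

61.59 %


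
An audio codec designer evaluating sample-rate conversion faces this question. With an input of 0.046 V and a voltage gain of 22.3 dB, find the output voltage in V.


Output voltage from dB gain:
V_out = V_in * 10^(gain_dB / 20)
      = 0.046 * 10^(22.3 / 20)
      = 0.046 * 13.031668
      = 0.5995 V

0.5995 V


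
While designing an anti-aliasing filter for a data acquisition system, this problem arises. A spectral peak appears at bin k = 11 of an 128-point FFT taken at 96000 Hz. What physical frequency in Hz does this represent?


Frequency of DFT bin k:
f_k = k * fs / N
    = 11 * 96000 / 128
    = 1056000 / 128
    = 8250.0 Hz

8250.0 Hz


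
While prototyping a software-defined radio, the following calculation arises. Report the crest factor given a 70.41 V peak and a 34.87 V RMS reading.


Crest factor is the ratio of peak to RMS:
CF = V_peak / V_rms
   = 70.41 / 34.87
   = 2.0192

2.0192


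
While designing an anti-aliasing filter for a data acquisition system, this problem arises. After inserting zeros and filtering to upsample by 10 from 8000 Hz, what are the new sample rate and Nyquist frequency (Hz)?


Step 1 — output sample rate after interpolation by L:
fs_out = L * fs_in = 10 * 8000 = 80000 Hz

Step 2 — Nyquist frequency of the output stream:
f_Nyq = fs_out / 2 = 80000 / 2 = 40000.0 Hz

fs_out = 80000 Hz; f_Nyquist = 40000.0 Hz


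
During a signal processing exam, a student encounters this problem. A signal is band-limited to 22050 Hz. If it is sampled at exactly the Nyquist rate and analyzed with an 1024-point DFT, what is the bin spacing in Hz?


Step 1 — Nyquist sampling rate:
fs = 2 * fmax = 2 * 22050 = 44100 Hz

Step 2 — DFT bin spacing:
df = fs / N = 44100 / 1024 = 43.0664 Hz

43.0664 Hz


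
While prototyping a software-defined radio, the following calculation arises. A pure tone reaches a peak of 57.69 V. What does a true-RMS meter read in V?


RMS voltage for a sinusoidal waveform:
V_rms = V_peak / sqrt(2)
      = 57.69 / 1.414214
      = 40.793 V

40.793 V


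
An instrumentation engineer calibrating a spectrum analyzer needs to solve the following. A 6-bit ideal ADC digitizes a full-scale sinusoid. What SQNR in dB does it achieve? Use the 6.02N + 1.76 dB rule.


Theoretical SNR for a full-scale sinusoid:
SNR = 6.02 * N + 1.76
    = 6.02 * 6 + 1.76
    = 36.12 + 1.76
    = 37.88 dB

37.88 dB


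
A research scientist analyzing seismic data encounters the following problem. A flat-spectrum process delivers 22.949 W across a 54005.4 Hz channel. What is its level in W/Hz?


Power spectral density:
PSD = P / BW
    = 22.949 / 54005.4
    = 0.00042494 W/Hz

0.00042494 W/Hz


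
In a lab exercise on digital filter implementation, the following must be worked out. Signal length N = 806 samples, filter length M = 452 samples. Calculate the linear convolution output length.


Linear convolution output length:
L = N + M - 1
  = 806 + 452 - 1
  = 1257 samples

1257


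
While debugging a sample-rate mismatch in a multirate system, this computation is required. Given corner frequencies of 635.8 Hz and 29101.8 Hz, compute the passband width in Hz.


Bandwidth is the difference of -3dB frequencies:
BW = f_high - f_low
   = 29101.8 - 635.8
   = 28466.0 Hz

28466.0 Hz


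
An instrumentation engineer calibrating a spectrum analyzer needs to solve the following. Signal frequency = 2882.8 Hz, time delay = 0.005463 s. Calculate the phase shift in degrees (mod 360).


Phase shift from frequency and time delay:
phi = 360 * f * t_delay
    = 360 * 2882.8 * 0.005463
    = 5669.55 degrees
    mod 360 = 269.55 degrees

269.55 degrees


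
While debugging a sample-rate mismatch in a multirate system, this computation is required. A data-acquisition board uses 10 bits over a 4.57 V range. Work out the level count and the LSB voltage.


Step 1 — number of quantization levels:
L = 2^N = 2^10 = 1024

Step 2 — LSB step size:
delta = Vfs / L
      = 4.57 / 1024
      = 0.00446289 V

Levels = 1024; step size = 0.00446289 V


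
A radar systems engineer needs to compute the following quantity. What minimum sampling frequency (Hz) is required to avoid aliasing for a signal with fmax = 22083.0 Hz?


The Nyquist rate is twice the maximum frequency component.
fs_min = 2 * fmax
      = 2 * 22083.0
      = 44166.0 Hz

44166.0


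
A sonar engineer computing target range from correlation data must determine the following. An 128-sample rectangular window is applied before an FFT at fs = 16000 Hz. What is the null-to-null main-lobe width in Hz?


Main lobe width for a rectangular window:
Width = 2 * fs / N
      = 2 * 16000 / 128
      = 32000 / 128
      = 250.0 Hz

250.0 Hz
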